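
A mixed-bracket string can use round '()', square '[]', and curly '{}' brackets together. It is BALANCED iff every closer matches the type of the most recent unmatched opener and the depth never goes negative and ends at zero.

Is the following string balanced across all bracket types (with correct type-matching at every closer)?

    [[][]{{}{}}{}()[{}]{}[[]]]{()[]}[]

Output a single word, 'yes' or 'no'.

Answer: yes

Derivation:
pos 0: push '['; stack = [
pos 1: push '['; stack = [[
pos 2: ']' matches '['; pop; stack = [
pos 3: push '['; stack = [[
pos 4: ']' matches '['; pop; stack = [
pos 5: push '{'; stack = [{
pos 6: push '{'; stack = [{{
pos 7: '}' matches '{'; pop; stack = [{
pos 8: push '{'; stack = [{{
pos 9: '}' matches '{'; pop; stack = [{
pos 10: '}' matches '{'; pop; stack = [
pos 11: push '{'; stack = [{
pos 12: '}' matches '{'; pop; stack = [
pos 13: push '('; stack = [(
pos 14: ')' matches '('; pop; stack = [
pos 15: push '['; stack = [[
pos 16: push '{'; stack = [[{
pos 17: '}' matches '{'; pop; stack = [[
pos 18: ']' matches '['; pop; stack = [
pos 19: push '{'; stack = [{
pos 20: '}' matches '{'; pop; stack = [
pos 21: push '['; stack = [[
pos 22: push '['; stack = [[[
pos 23: ']' matches '['; pop; stack = [[
pos 24: ']' matches '['; pop; stack = [
pos 25: ']' matches '['; pop; stack = (empty)
pos 26: push '{'; stack = {
pos 27: push '('; stack = {(
pos 28: ')' matches '('; pop; stack = {
pos 29: push '['; stack = {[
pos 30: ']' matches '['; pop; stack = {
pos 31: '}' matches '{'; pop; stack = (empty)
pos 32: push '['; stack = [
pos 33: ']' matches '['; pop; stack = (empty)
end: stack empty → VALID
Verdict: properly nested → yes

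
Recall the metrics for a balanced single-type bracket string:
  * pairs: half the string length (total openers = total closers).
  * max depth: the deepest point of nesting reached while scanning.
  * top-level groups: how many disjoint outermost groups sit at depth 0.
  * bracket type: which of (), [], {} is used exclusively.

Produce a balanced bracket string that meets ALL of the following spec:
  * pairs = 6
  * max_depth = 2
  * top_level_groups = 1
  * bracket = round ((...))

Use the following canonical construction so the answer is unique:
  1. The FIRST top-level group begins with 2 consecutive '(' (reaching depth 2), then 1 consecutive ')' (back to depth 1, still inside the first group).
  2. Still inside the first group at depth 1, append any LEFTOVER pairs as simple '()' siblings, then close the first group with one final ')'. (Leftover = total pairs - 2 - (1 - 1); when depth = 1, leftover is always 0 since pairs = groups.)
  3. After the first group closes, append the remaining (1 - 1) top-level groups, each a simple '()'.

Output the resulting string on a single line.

Answer: (()()()()())

Derivation:
Spec: pairs=6 depth=2 groups=1
Leftover pairs = 6 - 2 - (1-1) = 4
First group: deep chain of depth 2 + 4 sibling pairs
Remaining 0 groups: simple '()' each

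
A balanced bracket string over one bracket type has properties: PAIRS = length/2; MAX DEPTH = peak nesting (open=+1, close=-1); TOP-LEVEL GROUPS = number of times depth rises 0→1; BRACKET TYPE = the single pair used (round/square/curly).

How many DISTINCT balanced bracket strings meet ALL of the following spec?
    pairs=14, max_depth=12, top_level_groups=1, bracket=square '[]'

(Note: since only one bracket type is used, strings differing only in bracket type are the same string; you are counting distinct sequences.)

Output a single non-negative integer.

Answer: 250

Derivation:
Spec: pairs=14 depth=12 groups=1
Count(depth <= 12) = 742876
Count(depth <= 11) = 742626
Count(depth == 12) = 742876 - 742626 = 250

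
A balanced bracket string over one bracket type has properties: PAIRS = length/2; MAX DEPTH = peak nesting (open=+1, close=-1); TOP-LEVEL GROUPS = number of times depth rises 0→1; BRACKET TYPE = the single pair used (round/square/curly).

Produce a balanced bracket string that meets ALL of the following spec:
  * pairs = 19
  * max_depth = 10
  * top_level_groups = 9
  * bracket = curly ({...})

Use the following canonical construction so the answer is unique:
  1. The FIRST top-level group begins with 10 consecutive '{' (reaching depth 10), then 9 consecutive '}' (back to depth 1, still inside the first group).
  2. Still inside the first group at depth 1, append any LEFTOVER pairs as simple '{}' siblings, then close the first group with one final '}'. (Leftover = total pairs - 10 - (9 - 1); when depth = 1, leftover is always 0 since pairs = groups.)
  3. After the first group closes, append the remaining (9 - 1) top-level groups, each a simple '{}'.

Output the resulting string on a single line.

Answer: {{{{{{{{{{}}}}}}}}}{}}{}{}{}{}{}{}{}{}

Derivation:
Spec: pairs=19 depth=10 groups=9
Leftover pairs = 19 - 10 - (9-1) = 1
First group: deep chain of depth 10 + 1 sibling pairs
Remaining 8 groups: simple '{}' each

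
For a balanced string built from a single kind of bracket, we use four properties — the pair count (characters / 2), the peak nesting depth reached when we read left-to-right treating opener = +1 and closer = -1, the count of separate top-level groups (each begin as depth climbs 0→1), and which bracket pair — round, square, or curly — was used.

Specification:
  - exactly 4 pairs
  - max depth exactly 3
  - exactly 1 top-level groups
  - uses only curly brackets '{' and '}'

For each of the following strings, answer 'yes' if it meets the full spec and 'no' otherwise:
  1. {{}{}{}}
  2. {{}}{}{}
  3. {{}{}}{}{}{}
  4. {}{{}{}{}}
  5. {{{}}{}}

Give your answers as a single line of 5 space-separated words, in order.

Answer: no no no no yes

Derivation:
String 1 '{{}{}{}}': depth seq [1 2 1 2 1 2 1 0]
  -> pairs=4 depth=2 groups=1 -> no
String 2 '{{}}{}{}': depth seq [1 2 1 0 1 0 1 0]
  -> pairs=4 depth=2 groups=3 -> no
String 3 '{{}{}}{}{}{}': depth seq [1 2 1 2 1 0 1 0 1 0 1 0]
  -> pairs=6 depth=2 groups=4 -> no
String 4 '{}{{}{}{}}': depth seq [1 0 1 2 1 2 1 2 1 0]
  -> pairs=5 depth=2 groups=2 -> no
String 5 '{{{}}{}}': depth seq [1 2 3 2 1 2 1 0]
  -> pairs=4 depth=3 groups=1 -> yes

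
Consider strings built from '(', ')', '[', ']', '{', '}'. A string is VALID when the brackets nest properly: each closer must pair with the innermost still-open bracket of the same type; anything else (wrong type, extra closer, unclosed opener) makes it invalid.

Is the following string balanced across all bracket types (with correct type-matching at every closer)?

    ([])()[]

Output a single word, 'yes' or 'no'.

pos 0: push '('; stack = (
pos 1: push '['; stack = ([
pos 2: ']' matches '['; pop; stack = (
pos 3: ')' matches '('; pop; stack = (empty)
pos 4: push '('; stack = (
pos 5: ')' matches '('; pop; stack = (empty)
pos 6: push '['; stack = [
pos 7: ']' matches '['; pop; stack = (empty)
end: stack empty → VALID
Verdict: properly nested → yes

Answer: yes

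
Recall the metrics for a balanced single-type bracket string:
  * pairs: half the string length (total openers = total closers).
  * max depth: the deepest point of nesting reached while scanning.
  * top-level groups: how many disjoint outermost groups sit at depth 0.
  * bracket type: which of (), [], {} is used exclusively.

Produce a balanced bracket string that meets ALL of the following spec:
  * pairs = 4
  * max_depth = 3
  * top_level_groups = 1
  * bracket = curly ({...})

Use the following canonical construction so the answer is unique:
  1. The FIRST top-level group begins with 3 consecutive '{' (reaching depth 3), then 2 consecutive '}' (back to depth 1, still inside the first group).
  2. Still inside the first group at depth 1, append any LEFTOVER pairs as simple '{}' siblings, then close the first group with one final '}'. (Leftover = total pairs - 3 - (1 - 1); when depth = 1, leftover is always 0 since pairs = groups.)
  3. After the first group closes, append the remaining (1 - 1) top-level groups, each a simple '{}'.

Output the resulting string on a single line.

Spec: pairs=4 depth=3 groups=1
Leftover pairs = 4 - 3 - (1-1) = 1
First group: deep chain of depth 3 + 1 sibling pairs
Remaining 0 groups: simple '{}' each

Answer: {{{}}{}}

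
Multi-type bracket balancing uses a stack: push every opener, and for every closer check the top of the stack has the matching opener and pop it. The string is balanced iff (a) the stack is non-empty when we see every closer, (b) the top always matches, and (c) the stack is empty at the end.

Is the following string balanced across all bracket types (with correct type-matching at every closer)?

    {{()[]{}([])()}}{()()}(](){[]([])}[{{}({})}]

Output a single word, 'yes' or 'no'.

pos 0: push '{'; stack = {
pos 1: push '{'; stack = {{
pos 2: push '('; stack = {{(
pos 3: ')' matches '('; pop; stack = {{
pos 4: push '['; stack = {{[
pos 5: ']' matches '['; pop; stack = {{
pos 6: push '{'; stack = {{{
pos 7: '}' matches '{'; pop; stack = {{
pos 8: push '('; stack = {{(
pos 9: push '['; stack = {{([
pos 10: ']' matches '['; pop; stack = {{(
pos 11: ')' matches '('; pop; stack = {{
pos 12: push '('; stack = {{(
pos 13: ')' matches '('; pop; stack = {{
pos 14: '}' matches '{'; pop; stack = {
pos 15: '}' matches '{'; pop; stack = (empty)
pos 16: push '{'; stack = {
pos 17: push '('; stack = {(
pos 18: ')' matches '('; pop; stack = {
pos 19: push '('; stack = {(
pos 20: ')' matches '('; pop; stack = {
pos 21: '}' matches '{'; pop; stack = (empty)
pos 22: push '('; stack = (
pos 23: saw closer ']' but top of stack is '(' (expected ')') → INVALID
Verdict: type mismatch at position 23: ']' closes '(' → no

Answer: no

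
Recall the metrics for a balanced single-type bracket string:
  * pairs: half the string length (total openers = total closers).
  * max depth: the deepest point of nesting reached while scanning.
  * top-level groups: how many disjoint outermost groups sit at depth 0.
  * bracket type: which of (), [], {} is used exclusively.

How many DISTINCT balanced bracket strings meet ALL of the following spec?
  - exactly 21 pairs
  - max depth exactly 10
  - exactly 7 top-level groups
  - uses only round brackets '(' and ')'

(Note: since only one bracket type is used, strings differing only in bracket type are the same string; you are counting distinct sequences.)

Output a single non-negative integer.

Spec: pairs=21 depth=10 groups=7
Count(depth <= 10) = 463747097
Count(depth <= 9) = 462651464
Count(depth == 10) = 463747097 - 462651464 = 1095633

Answer: 1095633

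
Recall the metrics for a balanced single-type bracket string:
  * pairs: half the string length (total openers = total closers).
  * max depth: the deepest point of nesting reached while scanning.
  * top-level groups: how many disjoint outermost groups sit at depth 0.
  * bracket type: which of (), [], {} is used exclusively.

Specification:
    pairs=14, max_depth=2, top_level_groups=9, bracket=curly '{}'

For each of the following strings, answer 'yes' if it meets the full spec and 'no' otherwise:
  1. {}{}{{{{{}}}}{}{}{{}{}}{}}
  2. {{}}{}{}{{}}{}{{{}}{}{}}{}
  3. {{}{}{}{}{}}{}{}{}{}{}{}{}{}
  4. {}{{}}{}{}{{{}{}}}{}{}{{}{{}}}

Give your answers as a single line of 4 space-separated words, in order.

String 1 '{}{}{{{{{}}}}{}{}{{}{}}{}}': depth seq [1 0 1 0 1 2 3 4 5 4 3 2 1 2 1 2 1 2 3 2 3 2 1 2 1 0]
  -> pairs=13 depth=5 groups=3 -> no
String 2 '{{}}{}{}{{}}{}{{{}}{}{}}{}': depth seq [1 2 1 0 1 0 1 0 1 2 1 0 1 0 1 2 3 2 1 2 1 2 1 0 1 0]
  -> pairs=13 depth=3 groups=7 -> no
String 3 '{{}{}{}{}{}}{}{}{}{}{}{}{}{}': depth seq [1 2 1 2 1 2 1 2 1 2 1 0 1 0 1 0 1 0 1 0 1 0 1 0 1 0 1 0]
  -> pairs=14 depth=2 groups=9 -> yes
String 4 '{}{{}}{}{}{{{}{}}}{}{}{{}{{}}}': depth seq [1 0 1 2 1 0 1 0 1 0 1 2 3 2 3 2 1 0 1 0 1 0 1 2 1 2 3 2 1 0]
  -> pairs=15 depth=3 groups=8 -> no

Answer: no no yes no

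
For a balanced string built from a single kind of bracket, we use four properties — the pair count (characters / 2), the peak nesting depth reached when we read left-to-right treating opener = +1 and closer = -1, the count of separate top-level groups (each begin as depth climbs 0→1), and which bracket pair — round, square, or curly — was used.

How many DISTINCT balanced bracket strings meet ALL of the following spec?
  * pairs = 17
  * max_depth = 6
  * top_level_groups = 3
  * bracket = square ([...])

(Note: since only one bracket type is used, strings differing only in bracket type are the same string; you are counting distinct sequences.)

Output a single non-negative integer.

Answer: 6747120

Derivation:
Spec: pairs=17 depth=6 groups=3
Count(depth <= 6) = 18538485
Count(depth <= 5) = 11791365
Count(depth == 6) = 18538485 - 11791365 = 6747120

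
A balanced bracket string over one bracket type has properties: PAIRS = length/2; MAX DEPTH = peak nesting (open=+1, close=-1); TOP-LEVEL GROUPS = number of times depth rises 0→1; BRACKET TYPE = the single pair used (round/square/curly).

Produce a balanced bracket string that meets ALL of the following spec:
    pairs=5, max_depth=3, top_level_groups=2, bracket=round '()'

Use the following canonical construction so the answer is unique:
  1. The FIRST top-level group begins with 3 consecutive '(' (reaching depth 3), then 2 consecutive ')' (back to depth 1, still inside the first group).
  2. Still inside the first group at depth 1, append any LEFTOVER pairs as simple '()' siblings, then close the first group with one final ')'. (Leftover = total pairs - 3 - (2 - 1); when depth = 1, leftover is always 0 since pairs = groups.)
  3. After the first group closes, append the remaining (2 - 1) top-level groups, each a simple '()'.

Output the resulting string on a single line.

Spec: pairs=5 depth=3 groups=2
Leftover pairs = 5 - 3 - (2-1) = 1
First group: deep chain of depth 3 + 1 sibling pairs
Remaining 1 groups: simple '()' each

Answer: ((())())()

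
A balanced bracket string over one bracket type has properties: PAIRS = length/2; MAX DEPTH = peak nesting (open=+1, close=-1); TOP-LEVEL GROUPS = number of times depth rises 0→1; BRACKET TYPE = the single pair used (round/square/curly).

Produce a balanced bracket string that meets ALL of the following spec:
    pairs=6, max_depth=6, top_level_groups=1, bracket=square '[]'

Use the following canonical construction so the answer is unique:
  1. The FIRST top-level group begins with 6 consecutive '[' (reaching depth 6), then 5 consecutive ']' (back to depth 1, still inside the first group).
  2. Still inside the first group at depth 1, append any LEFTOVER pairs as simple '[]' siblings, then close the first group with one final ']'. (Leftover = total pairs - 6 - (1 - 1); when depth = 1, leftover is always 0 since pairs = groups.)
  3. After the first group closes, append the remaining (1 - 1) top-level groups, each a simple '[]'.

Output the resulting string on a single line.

Spec: pairs=6 depth=6 groups=1
Leftover pairs = 6 - 6 - (1-1) = 0
First group: deep chain of depth 6 + 0 sibling pairs
Remaining 0 groups: simple '[]' each

Answer: [[[[[[]]]]]]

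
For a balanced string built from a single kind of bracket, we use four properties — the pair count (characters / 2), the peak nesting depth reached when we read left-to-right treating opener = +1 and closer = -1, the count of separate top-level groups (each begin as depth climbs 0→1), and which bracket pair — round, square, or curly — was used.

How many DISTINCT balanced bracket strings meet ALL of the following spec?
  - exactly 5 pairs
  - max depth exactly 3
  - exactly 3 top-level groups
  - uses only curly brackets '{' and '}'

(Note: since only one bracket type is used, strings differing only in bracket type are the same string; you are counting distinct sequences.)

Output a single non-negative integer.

Answer: 3

Derivation:
Spec: pairs=5 depth=3 groups=3
Count(depth <= 3) = 9
Count(depth <= 2) = 6
Count(depth == 3) = 9 - 6 = 3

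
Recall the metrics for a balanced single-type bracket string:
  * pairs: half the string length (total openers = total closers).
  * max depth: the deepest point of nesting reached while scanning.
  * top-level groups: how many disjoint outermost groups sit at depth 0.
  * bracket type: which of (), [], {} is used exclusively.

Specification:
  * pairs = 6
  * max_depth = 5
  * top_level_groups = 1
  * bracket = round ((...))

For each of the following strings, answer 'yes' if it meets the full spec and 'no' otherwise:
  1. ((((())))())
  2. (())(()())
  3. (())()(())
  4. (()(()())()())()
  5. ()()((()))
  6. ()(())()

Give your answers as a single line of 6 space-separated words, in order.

Answer: yes no no no no no

Derivation:
String 1 '((((())))())': depth seq [1 2 3 4 5 4 3 2 1 2 1 0]
  -> pairs=6 depth=5 groups=1 -> yes
String 2 '(())(()())': depth seq [1 2 1 0 1 2 1 2 1 0]
  -> pairs=5 depth=2 groups=2 -> no
String 3 '(())()(())': depth seq [1 2 1 0 1 0 1 2 1 0]
  -> pairs=5 depth=2 groups=3 -> no
String 4 '(()(()())()())()': depth seq [1 2 1 2 3 2 3 2 1 2 1 2 1 0 1 0]
  -> pairs=8 depth=3 groups=2 -> no
String 5 '()()((()))': depth seq [1 0 1 0 1 2 3 2 1 0]
  -> pairs=5 depth=3 groups=3 -> no
String 6 '()(())()': depth seq [1 0 1 2 1 0 1 0]
  -> pairs=4 depth=2 groups=3 -> no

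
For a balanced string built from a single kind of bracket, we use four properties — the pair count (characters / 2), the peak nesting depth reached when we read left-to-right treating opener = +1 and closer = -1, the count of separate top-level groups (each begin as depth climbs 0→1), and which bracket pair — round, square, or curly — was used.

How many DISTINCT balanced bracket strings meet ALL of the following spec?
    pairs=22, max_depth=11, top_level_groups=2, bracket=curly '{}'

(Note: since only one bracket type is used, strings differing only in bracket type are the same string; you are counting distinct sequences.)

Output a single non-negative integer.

Spec: pairs=22 depth=11 groups=2
Count(depth <= 11) = 24102808990
Count(depth <= 10) = 23434345975
Count(depth == 11) = 24102808990 - 23434345975 = 668463015

Answer: 668463015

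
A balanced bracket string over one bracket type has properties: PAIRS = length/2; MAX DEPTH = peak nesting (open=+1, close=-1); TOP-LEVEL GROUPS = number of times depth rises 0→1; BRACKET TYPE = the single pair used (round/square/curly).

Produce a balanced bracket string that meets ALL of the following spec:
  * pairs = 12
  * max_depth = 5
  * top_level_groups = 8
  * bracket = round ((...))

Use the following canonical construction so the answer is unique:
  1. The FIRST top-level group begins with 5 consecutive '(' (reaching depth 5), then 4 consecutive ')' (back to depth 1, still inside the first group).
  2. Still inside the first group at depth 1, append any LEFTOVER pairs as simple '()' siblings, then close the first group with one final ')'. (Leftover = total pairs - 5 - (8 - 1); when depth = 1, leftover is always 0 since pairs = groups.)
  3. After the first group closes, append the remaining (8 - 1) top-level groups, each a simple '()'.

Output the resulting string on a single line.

Answer: ((((()))))()()()()()()()

Derivation:
Spec: pairs=12 depth=5 groups=8
Leftover pairs = 12 - 5 - (8-1) = 0
First group: deep chain of depth 5 + 0 sibling pairs
Remaining 7 groups: simple '()' each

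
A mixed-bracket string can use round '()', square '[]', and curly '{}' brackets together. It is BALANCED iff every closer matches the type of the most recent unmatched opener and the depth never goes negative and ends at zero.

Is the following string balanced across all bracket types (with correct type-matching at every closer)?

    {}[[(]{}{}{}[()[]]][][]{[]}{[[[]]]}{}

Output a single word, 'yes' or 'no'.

pos 0: push '{'; stack = {
pos 1: '}' matches '{'; pop; stack = (empty)
pos 2: push '['; stack = [
pos 3: push '['; stack = [[
pos 4: push '('; stack = [[(
pos 5: saw closer ']' but top of stack is '(' (expected ')') → INVALID
Verdict: type mismatch at position 5: ']' closes '(' → no

Answer: no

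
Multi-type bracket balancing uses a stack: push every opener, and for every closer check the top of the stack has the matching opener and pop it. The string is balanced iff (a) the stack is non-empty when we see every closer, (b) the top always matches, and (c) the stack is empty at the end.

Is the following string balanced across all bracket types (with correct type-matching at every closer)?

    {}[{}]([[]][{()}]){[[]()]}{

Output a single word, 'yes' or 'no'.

Answer: no

Derivation:
pos 0: push '{'; stack = {
pos 1: '}' matches '{'; pop; stack = (empty)
pos 2: push '['; stack = [
pos 3: push '{'; stack = [{
pos 4: '}' matches '{'; pop; stack = [
pos 5: ']' matches '['; pop; stack = (empty)
pos 6: push '('; stack = (
pos 7: push '['; stack = ([
pos 8: push '['; stack = ([[
pos 9: ']' matches '['; pop; stack = ([
pos 10: ']' matches '['; pop; stack = (
pos 11: push '['; stack = ([
pos 12: push '{'; stack = ([{
pos 13: push '('; stack = ([{(
pos 14: ')' matches '('; pop; stack = ([{
pos 15: '}' matches '{'; pop; stack = ([
pos 16: ']' matches '['; pop; stack = (
pos 17: ')' matches '('; pop; stack = (empty)
pos 18: push '{'; stack = {
pos 19: push '['; stack = {[
pos 20: push '['; stack = {[[
pos 21: ']' matches '['; pop; stack = {[
pos 22: push '('; stack = {[(
pos 23: ')' matches '('; pop; stack = {[
pos 24: ']' matches '['; pop; stack = {
pos 25: '}' matches '{'; pop; stack = (empty)
pos 26: push '{'; stack = {
end: stack still non-empty ({) → INVALID
Verdict: unclosed openers at end: { → no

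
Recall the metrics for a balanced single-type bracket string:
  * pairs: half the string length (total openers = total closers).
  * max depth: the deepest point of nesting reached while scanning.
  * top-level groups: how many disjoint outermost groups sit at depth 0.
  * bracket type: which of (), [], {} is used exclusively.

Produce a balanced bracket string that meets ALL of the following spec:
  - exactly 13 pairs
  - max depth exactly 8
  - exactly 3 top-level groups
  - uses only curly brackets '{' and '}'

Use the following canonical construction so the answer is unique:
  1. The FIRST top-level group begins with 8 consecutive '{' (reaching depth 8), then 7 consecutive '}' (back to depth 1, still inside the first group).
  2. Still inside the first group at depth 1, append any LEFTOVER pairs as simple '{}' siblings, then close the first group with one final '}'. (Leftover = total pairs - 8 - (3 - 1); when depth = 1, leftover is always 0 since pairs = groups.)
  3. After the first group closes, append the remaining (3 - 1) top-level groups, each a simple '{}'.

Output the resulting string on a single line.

Answer: {{{{{{{{}}}}}}}{}{}{}}{}{}

Derivation:
Spec: pairs=13 depth=8 groups=3
Leftover pairs = 13 - 8 - (3-1) = 3
First group: deep chain of depth 8 + 3 sibling pairs
Remaining 2 groups: simple '{}' each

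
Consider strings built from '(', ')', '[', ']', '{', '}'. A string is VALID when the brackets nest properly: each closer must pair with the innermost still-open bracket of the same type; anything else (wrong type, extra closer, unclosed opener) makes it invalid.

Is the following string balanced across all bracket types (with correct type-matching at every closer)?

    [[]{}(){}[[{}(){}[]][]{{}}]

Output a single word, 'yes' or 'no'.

Answer: no

Derivation:
pos 0: push '['; stack = [
pos 1: push '['; stack = [[
pos 2: ']' matches '['; pop; stack = [
pos 3: push '{'; stack = [{
pos 4: '}' matches '{'; pop; stack = [
pos 5: push '('; stack = [(
pos 6: ')' matches '('; pop; stack = [
pos 7: push '{'; stack = [{
pos 8: '}' matches '{'; pop; stack = [
pos 9: push '['; stack = [[
pos 10: push '['; stack = [[[
pos 11: push '{'; stack = [[[{
pos 12: '}' matches '{'; pop; stack = [[[
pos 13: push '('; stack = [[[(
pos 14: ')' matches '('; pop; stack = [[[
pos 15: push '{'; stack = [[[{
pos 16: '}' matches '{'; pop; stack = [[[
pos 17: push '['; stack = [[[[
pos 18: ']' matches '['; pop; stack = [[[
pos 19: ']' matches '['; pop; stack = [[
pos 20: push '['; stack = [[[
pos 21: ']' matches '['; pop; stack = [[
pos 22: push '{'; stack = [[{
pos 23: push '{'; stack = [[{{
pos 24: '}' matches '{'; pop; stack = [[{
pos 25: '}' matches '{'; pop; stack = [[
pos 26: ']' matches '['; pop; stack = [
end: stack still non-empty ([) → INVALID
Verdict: unclosed openers at end: [ → no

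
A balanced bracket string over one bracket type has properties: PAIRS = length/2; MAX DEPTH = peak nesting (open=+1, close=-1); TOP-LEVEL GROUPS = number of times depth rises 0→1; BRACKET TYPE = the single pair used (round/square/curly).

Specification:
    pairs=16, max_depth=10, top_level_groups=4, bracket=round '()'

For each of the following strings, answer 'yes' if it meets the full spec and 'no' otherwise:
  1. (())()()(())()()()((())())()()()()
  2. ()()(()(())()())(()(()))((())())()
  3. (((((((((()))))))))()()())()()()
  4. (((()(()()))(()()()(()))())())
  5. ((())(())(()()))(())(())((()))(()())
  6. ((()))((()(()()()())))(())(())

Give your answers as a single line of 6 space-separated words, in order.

String 1 '(())()()(())()()()((())())()()()()': depth seq [1 2 1 0 1 0 1 0 1 2 1 0 1 0 1 0 1 0 1 2 3 2 1 2 1 0 1 0 1 0 1 0 1 0]
  -> pairs=17 depth=3 groups=12 -> no
String 2 '()()(()(())()())(()(()))((())())()': depth seq [1 0 1 0 1 2 1 2 3 2 1 2 1 2 1 0 1 2 1 2 3 2 1 0 1 2 3 2 1 2 1 0 1 0]
  -> pairs=17 depth=3 groups=6 -> no
String 3 '(((((((((()))))))))()()())()()()': depth seq [1 2 3 4 5 6 7 8 9 10 9 8 7 6 5 4 3 2 1 2 1 2 1 2 1 0 1 0 1 0 1 0]
  -> pairs=16 depth=10 groups=4 -> yes
String 4 '(((()(()()))(()()()(()))())())': depth seq [1 2 3 4 3 4 5 4 5 4 3 2 3 4 3 4 3 4 3 4 5 4 3 2 3 2 1 2 1 0]
  -> pairs=15 depth=5 groups=1 -> no
String 5 '((())(())(()()))(())(())((()))(()())': depth seq [1 2 3 2 1 2 3 2 1 2 3 2 3 2 1 0 1 2 1 0 1 2 1 0 1 2 3 2 1 0 1 2 1 2 1 0]
  -> pairs=18 depth=3 groups=5 -> no
String 6 '((()))((()(()()()())))(())(())': depth seq [1 2 3 2 1 0 1 2 3 2 3 4 3 4 3 4 3 4 3 2 1 0 1 2 1 0 1 2 1 0]
  -> pairs=15 depth=4 groups=4 -> no

Answer: no no yes no no no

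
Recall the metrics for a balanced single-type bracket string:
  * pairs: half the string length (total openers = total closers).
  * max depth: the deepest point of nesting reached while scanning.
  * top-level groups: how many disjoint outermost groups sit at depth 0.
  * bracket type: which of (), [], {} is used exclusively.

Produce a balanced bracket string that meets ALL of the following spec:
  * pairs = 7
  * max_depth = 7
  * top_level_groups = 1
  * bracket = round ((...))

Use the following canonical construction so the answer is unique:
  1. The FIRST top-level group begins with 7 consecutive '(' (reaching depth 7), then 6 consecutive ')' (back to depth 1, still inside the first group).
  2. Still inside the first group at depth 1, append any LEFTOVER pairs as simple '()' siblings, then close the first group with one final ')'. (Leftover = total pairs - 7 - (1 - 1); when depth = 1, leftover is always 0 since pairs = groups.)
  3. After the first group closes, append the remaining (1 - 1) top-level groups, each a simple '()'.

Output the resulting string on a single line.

Answer: ((((((()))))))

Derivation:
Spec: pairs=7 depth=7 groups=1
Leftover pairs = 7 - 7 - (1-1) = 0
First group: deep chain of depth 7 + 0 sibling pairs
Remaining 0 groups: simple '()' each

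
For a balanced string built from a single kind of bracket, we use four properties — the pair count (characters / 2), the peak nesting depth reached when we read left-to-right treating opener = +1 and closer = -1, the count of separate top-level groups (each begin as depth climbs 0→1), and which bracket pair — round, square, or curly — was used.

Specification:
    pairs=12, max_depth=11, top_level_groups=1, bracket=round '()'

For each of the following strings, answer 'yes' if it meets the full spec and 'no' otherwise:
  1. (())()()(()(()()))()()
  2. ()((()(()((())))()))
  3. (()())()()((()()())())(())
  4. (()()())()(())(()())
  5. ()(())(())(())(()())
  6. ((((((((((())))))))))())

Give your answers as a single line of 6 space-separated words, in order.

Answer: no no no no no yes

Derivation:
String 1 '(())()()(()(()()))()()': depth seq [1 2 1 0 1 0 1 0 1 2 1 2 3 2 3 2 1 0 1 0 1 0]
  -> pairs=11 depth=3 groups=6 -> no
String 2 '()((()(()((())))()))': depth seq [1 0 1 2 3 2 3 4 3 4 5 6 5 4 3 2 3 2 1 0]
  -> pairs=10 depth=6 groups=2 -> no
String 3 '(()())()()((()()())())(())': depth seq [1 2 1 2 1 0 1 0 1 0 1 2 3 2 3 2 3 2 1 2 1 0 1 2 1 0]
  -> pairs=13 depth=3 groups=5 -> no
String 4 '(()()())()(())(()())': depth seq [1 2 1 2 1 2 1 0 1 0 1 2 1 0 1 2 1 2 1 0]
  -> pairs=10 depth=2 groups=4 -> no
String 5 '()(())(())(())(()())': depth seq [1 0 1 2 1 0 1 2 1 0 1 2 1 0 1 2 1 2 1 0]
  -> pairs=10 depth=2 groups=5 -> no
String 6 '((((((((((())))))))))())': depth seq [1 2 3 4 5 6 7 8 9 10 11 10 9 8 7 6 5 4 3 2 1 2 1 0]
  -> pairs=12 depth=11 groups=1 -> yes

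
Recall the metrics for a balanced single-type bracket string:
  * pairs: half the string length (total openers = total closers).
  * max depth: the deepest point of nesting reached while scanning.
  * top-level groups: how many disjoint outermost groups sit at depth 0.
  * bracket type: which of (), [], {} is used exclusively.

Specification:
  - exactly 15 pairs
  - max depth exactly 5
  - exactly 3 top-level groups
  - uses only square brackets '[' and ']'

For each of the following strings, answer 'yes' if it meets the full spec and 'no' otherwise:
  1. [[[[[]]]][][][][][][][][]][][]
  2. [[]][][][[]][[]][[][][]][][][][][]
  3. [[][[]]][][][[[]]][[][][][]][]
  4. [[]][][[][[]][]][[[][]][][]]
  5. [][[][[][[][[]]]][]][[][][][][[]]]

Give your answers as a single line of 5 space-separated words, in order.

String 1 '[[[[[]]]][][][][][][][][]][][]': depth seq [1 2 3 4 5 4 3 2 1 2 1 2 1 2 1 2 1 2 1 2 1 2 1 2 1 0 1 0 1 0]
  -> pairs=15 depth=5 groups=3 -> yes
String 2 '[[]][][][[]][[]][[][][]][][][][][]': depth seq [1 2 1 0 1 0 1 0 1 2 1 0 1 2 1 0 1 2 1 2 1 2 1 0 1 0 1 0 1 0 1 0 1 0]
  -> pairs=17 depth=2 groups=11 -> no
String 3 '[[][[]]][][][[[]]][[][][][]][]': depth seq [1 2 1 2 3 2 1 0 1 0 1 0 1 2 3 2 1 0 1 2 1 2 1 2 1 2 1 0 1 0]
  -> pairs=15 depth=3 groups=6 -> no
String 4 '[[]][][[][[]][]][[[][]][][]]': depth seq [1 2 1 0 1 0 1 2 1 2 3 2 1 2 1 0 1 2 3 2 3 2 1 2 1 2 1 0]
  -> pairs=14 depth=3 groups=4 -> no
String 5 '[][[][[][[][[]]]][]][[][][][][[]]]': depth seq [1 0 1 2 1 2 3 2 3 4 3 4 5 4 3 2 1 2 1 0 1 2 1 2 1 2 1 2 1 2 3 2 1 0]
  -> pairs=17 depth=5 groups=3 -> no

Answer: yes no no no no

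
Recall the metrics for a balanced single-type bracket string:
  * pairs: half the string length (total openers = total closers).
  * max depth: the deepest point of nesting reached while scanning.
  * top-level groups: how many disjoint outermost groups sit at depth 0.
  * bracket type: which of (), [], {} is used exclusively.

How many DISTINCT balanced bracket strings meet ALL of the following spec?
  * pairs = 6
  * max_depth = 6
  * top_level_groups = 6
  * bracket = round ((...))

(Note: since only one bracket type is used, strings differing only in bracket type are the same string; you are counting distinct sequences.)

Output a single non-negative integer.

Answer: 0

Derivation:
Spec: pairs=6 depth=6 groups=6
Count(depth <= 6) = 1
Count(depth <= 5) = 1
Count(depth == 6) = 1 - 1 = 0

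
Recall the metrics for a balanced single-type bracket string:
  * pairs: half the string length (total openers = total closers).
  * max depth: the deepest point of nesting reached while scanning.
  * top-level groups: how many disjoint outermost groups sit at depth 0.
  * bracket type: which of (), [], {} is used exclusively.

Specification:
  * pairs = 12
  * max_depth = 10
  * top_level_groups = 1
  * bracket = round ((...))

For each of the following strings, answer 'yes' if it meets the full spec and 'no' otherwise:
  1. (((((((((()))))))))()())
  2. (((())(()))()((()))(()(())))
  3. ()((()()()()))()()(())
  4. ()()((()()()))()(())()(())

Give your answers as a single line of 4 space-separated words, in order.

Answer: yes no no no

Derivation:
String 1 '(((((((((()))))))))()())': depth seq [1 2 3 4 5 6 7 8 9 10 9 8 7 6 5 4 3 2 1 2 1 2 1 0]
  -> pairs=12 depth=10 groups=1 -> yes
String 2 '(((())(()))()((()))(()(())))': depth seq [1 2 3 4 3 2 3 4 3 2 1 2 1 2 3 4 3 2 1 2 3 2 3 4 3 2 1 0]
  -> pairs=14 depth=4 groups=1 -> no
String 3 '()((()()()()))()()(())': depth seq [1 0 1 2 3 2 3 2 3 2 3 2 1 0 1 0 1 0 1 2 1 0]
  -> pairs=11 depth=3 groups=5 -> no
String 4 '()()((()()()))()(())()(())': depth seq [1 0 1 0 1 2 3 2 3 2 3 2 1 0 1 0 1 2 1 0 1 0 1 2 1 0]
  -> pairs=13 depth=3 groups=7 -> no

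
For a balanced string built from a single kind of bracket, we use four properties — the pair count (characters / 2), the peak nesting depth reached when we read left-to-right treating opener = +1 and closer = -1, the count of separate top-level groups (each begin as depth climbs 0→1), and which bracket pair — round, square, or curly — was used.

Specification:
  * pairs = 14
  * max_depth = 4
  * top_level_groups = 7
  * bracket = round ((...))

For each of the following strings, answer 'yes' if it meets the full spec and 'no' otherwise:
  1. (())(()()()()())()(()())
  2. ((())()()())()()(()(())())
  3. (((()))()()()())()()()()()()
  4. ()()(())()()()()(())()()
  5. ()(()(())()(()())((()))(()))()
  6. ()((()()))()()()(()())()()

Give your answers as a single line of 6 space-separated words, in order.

Answer: no no yes no no no

Derivation:
String 1 '(())(()()()()())()(()())': depth seq [1 2 1 0 1 2 1 2 1 2 1 2 1 2 1 0 1 0 1 2 1 2 1 0]
  -> pairs=12 depth=2 groups=4 -> no
String 2 '((())()()())()()(()(())())': depth seq [1 2 3 2 1 2 1 2 1 2 1 0 1 0 1 0 1 2 1 2 3 2 1 2 1 0]
  -> pairs=13 depth=3 groups=4 -> no
String 3 '(((()))()()()())()()()()()()': depth seq [1 2 3 4 3 2 1 2 1 2 1 2 1 2 1 0 1 0 1 0 1 0 1 0 1 0 1 0]
  -> pairs=14 depth=4 groups=7 -> yes
String 4 '()()(())()()()()(())()()': depth seq [1 0 1 0 1 2 1 0 1 0 1 0 1 0 1 0 1 2 1 0 1 0 1 0]
  -> pairs=12 depth=2 groups=10 -> no
String 5 '()(()(())()(()())((()))(()))()': depth seq [1 0 1 2 1 2 3 2 1 2 1 2 3 2 3 2 1 2 3 4 3 2 1 2 3 2 1 0 1 0]
  -> pairs=15 depth=4 groups=3 -> no
String 6 '()((()()))()()()(()())()()': depth seq [1 0 1 2 3 2 3 2 1 0 1 0 1 0 1 0 1 2 1 2 1 0 1 0 1 0]
  -> pairs=13 depth=3 groups=8 -> no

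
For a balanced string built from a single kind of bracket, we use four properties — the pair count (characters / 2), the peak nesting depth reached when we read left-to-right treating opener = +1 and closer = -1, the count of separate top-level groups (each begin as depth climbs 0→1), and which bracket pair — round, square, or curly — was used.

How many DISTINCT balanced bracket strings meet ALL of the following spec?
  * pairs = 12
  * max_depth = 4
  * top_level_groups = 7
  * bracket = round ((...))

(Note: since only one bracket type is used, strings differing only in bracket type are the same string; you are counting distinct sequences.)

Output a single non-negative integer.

Spec: pairs=12 depth=4 groups=7
Count(depth <= 4) = 2450
Count(depth <= 3) = 1925
Count(depth == 4) = 2450 - 1925 = 525

Answer: 525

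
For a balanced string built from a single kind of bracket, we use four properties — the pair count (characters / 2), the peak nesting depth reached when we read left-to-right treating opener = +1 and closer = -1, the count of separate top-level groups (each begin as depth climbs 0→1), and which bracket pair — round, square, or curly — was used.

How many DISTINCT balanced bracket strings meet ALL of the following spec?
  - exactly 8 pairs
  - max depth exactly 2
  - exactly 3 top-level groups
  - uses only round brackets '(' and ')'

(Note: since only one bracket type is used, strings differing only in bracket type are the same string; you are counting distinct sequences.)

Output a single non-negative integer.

Answer: 21

Derivation:
Spec: pairs=8 depth=2 groups=3
Count(depth <= 2) = 21
Count(depth <= 1) = 0
Count(depth == 2) = 21 - 0 = 21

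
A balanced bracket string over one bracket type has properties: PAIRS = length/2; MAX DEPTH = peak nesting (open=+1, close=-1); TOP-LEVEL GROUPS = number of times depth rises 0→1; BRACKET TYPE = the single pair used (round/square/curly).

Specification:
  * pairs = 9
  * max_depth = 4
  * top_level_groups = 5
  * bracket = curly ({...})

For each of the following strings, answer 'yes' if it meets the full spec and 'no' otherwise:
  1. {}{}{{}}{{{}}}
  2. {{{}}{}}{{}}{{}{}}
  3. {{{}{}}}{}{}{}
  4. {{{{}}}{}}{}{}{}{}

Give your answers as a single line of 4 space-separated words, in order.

Answer: no no no yes

Derivation:
String 1 '{}{}{{}}{{{}}}': depth seq [1 0 1 0 1 2 1 0 1 2 3 2 1 0]
  -> pairs=7 depth=3 groups=4 -> no
String 2 '{{{}}{}}{{}}{{}{}}': depth seq [1 2 3 2 1 2 1 0 1 2 1 0 1 2 1 2 1 0]
  -> pairs=9 depth=3 groups=3 -> no
String 3 '{{{}{}}}{}{}{}': depth seq [1 2 3 2 3 2 1 0 1 0 1 0 1 0]
  -> pairs=7 depth=3 groups=4 -> no
String 4 '{{{{}}}{}}{}{}{}{}': depth seq [1 2 3 4 3 2 1 2 1 0 1 0 1 0 1 0 1 0]
  -> pairs=9 depth=4 groups=5 -> yes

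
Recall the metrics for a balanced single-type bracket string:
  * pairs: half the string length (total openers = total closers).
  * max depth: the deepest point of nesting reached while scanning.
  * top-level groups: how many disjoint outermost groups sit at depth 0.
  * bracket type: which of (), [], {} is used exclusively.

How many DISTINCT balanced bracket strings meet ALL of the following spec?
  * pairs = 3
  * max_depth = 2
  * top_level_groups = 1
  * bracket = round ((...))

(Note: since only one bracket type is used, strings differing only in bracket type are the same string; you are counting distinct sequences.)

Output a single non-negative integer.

Spec: pairs=3 depth=2 groups=1
Count(depth <= 2) = 1
Count(depth <= 1) = 0
Count(depth == 2) = 1 - 0 = 1

Answer: 1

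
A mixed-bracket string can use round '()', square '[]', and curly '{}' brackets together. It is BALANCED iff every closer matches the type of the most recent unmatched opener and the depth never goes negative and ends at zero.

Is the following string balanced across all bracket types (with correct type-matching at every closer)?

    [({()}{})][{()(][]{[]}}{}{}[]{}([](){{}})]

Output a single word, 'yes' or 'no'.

pos 0: push '['; stack = [
pos 1: push '('; stack = [(
pos 2: push '{'; stack = [({
pos 3: push '('; stack = [({(
pos 4: ')' matches '('; pop; stack = [({
pos 5: '}' matches '{'; pop; stack = [(
pos 6: push '{'; stack = [({
pos 7: '}' matches '{'; pop; stack = [(
pos 8: ')' matches '('; pop; stack = [
pos 9: ']' matches '['; pop; stack = (empty)
pos 10: push '['; stack = [
pos 11: push '{'; stack = [{
pos 12: push '('; stack = [{(
pos 13: ')' matches '('; pop; stack = [{
pos 14: push '('; stack = [{(
pos 15: saw closer ']' but top of stack is '(' (expected ')') → INVALID
Verdict: type mismatch at position 15: ']' closes '(' → no

Answer: no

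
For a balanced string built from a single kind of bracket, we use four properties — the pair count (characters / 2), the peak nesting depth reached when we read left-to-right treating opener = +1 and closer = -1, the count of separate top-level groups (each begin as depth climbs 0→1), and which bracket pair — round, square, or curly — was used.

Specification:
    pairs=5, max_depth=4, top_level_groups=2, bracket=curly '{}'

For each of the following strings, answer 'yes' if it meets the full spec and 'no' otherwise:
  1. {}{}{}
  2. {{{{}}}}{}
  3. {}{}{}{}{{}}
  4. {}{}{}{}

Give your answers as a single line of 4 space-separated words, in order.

Answer: no yes no no

Derivation:
String 1 '{}{}{}': depth seq [1 0 1 0 1 0]
  -> pairs=3 depth=1 groups=3 -> no
String 2 '{{{{}}}}{}': depth seq [1 2 3 4 3 2 1 0 1 0]
  -> pairs=5 depth=4 groups=2 -> yes
String 3 '{}{}{}{}{{}}': depth seq [1 0 1 0 1 0 1 0 1 2 1 0]
  -> pairs=6 depth=2 groups=5 -> no
String 4 '{}{}{}{}': depth seq [1 0 1 0 1 0 1 0]
  -> pairs=4 depth=1 groups=4 -> no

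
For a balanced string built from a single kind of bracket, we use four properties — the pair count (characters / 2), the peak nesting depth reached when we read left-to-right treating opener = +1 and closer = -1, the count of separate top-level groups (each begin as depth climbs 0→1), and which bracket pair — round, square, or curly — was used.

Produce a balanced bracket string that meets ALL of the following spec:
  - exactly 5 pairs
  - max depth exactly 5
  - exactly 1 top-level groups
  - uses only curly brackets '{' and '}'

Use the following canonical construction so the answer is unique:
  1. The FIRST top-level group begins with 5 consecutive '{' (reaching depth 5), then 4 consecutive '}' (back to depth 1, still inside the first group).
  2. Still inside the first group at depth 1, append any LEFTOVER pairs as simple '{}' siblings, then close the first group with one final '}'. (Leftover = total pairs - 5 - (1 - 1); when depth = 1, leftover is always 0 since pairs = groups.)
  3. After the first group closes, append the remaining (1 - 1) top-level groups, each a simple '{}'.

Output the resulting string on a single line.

Spec: pairs=5 depth=5 groups=1
Leftover pairs = 5 - 5 - (1-1) = 0
First group: deep chain of depth 5 + 0 sibling pairs
Remaining 0 groups: simple '{}' each

Answer: {{{{{}}}}}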